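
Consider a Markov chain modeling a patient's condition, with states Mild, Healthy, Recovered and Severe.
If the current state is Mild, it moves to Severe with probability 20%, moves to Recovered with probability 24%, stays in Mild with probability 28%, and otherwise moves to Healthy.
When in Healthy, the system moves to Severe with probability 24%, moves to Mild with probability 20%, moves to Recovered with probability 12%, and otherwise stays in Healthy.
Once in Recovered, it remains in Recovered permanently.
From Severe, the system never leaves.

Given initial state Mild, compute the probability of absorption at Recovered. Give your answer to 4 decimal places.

0.4839

Let h(s) be the probability of absorption at Recovered starting from transient state s. Then h(Recovered) = 1 and h(Severe) = 0. By first-step analysis:
h(Mild) = 0.28·h(Mild) + 0.28·h(Healthy) + 0.24·1 + 0.2·0
h(Healthy) = 0.2·h(Mild) + 0.44·h(Healthy) + 0.12·1 + 0.24·0
Solving: h(Mild) = 0.4839, h(Healthy) = 0.3871.
Starting from Mild, the probability is 0.4839.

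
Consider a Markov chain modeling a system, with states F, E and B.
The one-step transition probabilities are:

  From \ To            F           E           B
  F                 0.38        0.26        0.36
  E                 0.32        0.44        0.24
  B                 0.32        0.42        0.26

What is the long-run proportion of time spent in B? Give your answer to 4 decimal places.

Let the stationary distribution be π with π = πP and π_1 + π_2 + π_3 = 1.
π_1 = 0.38·π_1 + 0.32·π_2 + 0.32·π_3
π_2 = 0.26·π_1 + 0.44·π_2 + 0.42·π_3
Solving with the normalization constraint gives π = (0.3404, 0.3730, 0.2866).
So the stationary probability of B is 0.2866.

0.2866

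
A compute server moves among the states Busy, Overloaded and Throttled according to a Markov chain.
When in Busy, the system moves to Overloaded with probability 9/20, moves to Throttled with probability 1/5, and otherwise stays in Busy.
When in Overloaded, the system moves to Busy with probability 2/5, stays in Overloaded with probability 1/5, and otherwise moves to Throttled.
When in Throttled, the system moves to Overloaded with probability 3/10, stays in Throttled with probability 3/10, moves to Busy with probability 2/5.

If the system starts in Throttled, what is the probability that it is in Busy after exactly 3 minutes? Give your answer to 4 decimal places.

0.3810

Propagate the distribution vector 3 minutes from Throttled.
After 0 minutes: (0.0000, 0.0000, 1.0000)
After 1 minute: (0.4000, 0.3000, 0.3000)
After 2 minutes: (0.3800, 0.3300, 0.2900)
After 3 minutes: (0.3810, 0.3240, 0.2950)
P(in Busy after 3 minutes) = 0.3810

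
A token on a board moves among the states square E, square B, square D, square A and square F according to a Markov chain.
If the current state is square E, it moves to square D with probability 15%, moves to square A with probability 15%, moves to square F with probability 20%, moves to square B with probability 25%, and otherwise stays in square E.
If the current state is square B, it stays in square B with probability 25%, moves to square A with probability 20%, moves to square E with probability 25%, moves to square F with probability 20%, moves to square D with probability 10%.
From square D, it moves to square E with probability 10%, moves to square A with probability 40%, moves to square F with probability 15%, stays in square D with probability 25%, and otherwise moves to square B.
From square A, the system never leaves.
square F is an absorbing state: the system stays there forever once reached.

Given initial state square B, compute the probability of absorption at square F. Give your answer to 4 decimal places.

0.4739

Let h(s) be the probability of absorption at square F starting from transient state s. Then h(square F) = 1 and h(square A) = 0. By first-step analysis:
h(square E) = 0.25·h(square E) + 0.25·h(square B) + 0.15·h(square D) + 0.15·0 + 0.2·1
h(square B) = 0.25·h(square E) + 0.25·h(square B) + 0.1·h(square D) + 0.2·0 + 0.2·1
h(square D) = 0.1·h(square E) + 0.1·h(square B) + 0.25·h(square D) + 0.4·0 + 0.15·1
Solving: h(square E) = 0.4904, h(square B) = 0.4739, h(square D) = 0.3286.
Starting from square B, the probability is 0.4739.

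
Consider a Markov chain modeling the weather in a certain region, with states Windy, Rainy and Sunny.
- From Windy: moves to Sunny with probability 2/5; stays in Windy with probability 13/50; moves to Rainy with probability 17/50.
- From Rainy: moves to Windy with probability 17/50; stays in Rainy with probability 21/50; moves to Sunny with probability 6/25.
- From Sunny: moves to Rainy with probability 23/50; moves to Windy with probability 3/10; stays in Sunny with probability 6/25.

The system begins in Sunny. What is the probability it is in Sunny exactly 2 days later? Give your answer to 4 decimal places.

Sum over the intermediate state after 1 day:
P = P(Sunny→Windy)·P(Windy→Sunny) + P(Sunny→Rainy)·P(Rainy→Sunny) + P(Sunny→Sunny)·P(Sunny→Sunny)
  = 0.3×0.4 + 0.46×0.24 + 0.24×0.24
  = 0.1200 + 0.1104 + 0.0576 = 0.2880

0.2880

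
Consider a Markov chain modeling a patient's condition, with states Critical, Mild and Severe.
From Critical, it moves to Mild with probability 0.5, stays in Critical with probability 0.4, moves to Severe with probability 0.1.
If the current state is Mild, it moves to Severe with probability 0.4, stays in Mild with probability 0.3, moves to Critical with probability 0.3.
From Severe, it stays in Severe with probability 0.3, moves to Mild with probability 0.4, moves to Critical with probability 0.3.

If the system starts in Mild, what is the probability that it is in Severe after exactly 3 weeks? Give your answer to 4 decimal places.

0.2740

Propagate the distribution vector 3 weeks from Mild.
After 0 weeks: (0.0000, 1.0000, 0.0000)
After 1 week: (0.3000, 0.3000, 0.4000)
After 2 weeks: (0.3300, 0.4000, 0.2700)
After 3 weeks: (0.3330, 0.3930, 0.2740)
P(in Severe after 3 weeks) = 0.2740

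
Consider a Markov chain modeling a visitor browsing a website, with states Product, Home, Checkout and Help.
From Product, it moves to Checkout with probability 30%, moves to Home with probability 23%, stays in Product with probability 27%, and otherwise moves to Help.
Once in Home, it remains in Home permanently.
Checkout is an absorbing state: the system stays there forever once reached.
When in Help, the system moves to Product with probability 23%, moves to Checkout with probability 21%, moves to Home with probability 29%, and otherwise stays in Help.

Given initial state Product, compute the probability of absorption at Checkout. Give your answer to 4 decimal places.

0.5360

Let h(s) be the probability of absorption at Checkout starting from transient state s. Then h(Checkout) = 1 and h(Home) = 0. By first-step analysis:
h(Product) = 0.27·h(Product) + 0.23·0 + 0.3·1 + 0.2·h(Help)
h(Help) = 0.23·h(Product) + 0.29·0 + 0.21·1 + 0.27·h(Help)
Solving: h(Product) = 0.5360, h(Help) = 0.4566.
Starting from Product, the probability is 0.5360.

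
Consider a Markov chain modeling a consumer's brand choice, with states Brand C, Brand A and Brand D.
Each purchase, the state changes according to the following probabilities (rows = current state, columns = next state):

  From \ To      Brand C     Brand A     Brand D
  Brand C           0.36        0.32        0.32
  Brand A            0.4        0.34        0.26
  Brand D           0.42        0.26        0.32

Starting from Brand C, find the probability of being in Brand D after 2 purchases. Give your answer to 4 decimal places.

0.3008

Sum over the intermediate state after 1 purchase:
P = P(Brand C→Brand C)·P(Brand C→Brand D) + P(Brand C→Brand A)·P(Brand A→Brand D) + P(Brand C→Brand D)·P(Brand D→Brand D)
  = 0.36×0.32 + 0.32×0.26 + 0.32×0.32
  = 0.1152 + 0.0832 + 0.1024 = 0.3008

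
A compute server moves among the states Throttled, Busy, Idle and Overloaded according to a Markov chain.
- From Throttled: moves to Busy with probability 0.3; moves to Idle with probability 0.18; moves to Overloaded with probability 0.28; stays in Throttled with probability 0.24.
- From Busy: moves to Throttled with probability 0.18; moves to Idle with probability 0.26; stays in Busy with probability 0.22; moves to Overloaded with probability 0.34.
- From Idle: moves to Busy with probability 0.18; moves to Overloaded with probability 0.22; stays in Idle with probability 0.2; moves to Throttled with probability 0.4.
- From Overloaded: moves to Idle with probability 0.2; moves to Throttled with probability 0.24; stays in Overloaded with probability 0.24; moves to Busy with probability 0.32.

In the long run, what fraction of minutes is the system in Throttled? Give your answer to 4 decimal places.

Let the stationary distribution be π with π = πP and π_1 + π_2 + π_3 + π_4 = 1.
π_1 = 0.24·π_1 + 0.18·π_2 + 0.4·π_3 + 0.24·π_4
π_2 = 0.3·π_1 + 0.22·π_2 + 0.18·π_3 + 0.32·π_4
π_3 = 0.18·π_1 + 0.26·π_2 + 0.2·π_3 + 0.2·π_4
Solving with the normalization constraint gives π = (0.2581, 0.2594, 0.2104, 0.2721).
So the stationary probability of Throttled is 0.2581.

0.2581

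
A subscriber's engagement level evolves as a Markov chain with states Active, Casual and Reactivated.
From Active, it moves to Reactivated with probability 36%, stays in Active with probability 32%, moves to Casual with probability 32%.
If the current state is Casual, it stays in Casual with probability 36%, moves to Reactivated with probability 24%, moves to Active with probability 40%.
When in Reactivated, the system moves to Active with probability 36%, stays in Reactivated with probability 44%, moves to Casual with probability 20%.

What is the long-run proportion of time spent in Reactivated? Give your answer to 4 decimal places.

Let the stationary distribution be π with π = πP and π_1 + π_2 + π_3 = 1.
π_1 = 0.32·π_1 + 0.4·π_2 + 0.36·π_3
π_2 = 0.32·π_1 + 0.36·π_2 + 0.2·π_3
Solving with the normalization constraint gives π = (0.3573, 0.2891, 0.3536).
So the stationary probability of Reactivated is 0.3536.

0.3536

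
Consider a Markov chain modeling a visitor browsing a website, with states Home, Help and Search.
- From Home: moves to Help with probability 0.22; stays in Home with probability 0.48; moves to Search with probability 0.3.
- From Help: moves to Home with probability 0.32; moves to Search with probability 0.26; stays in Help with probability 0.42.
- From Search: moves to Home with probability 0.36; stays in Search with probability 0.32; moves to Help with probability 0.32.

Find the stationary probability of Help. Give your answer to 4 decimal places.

0.3117

Let the stationary distribution be π with π = πP and π_1 + π_2 + π_3 = 1.
π_1 = 0.48·π_1 + 0.32·π_2 + 0.36·π_3
π_2 = 0.22·π_1 + 0.42·π_2 + 0.32·π_3
Solving with the normalization constraint gives π = (0.3949, 0.3117, 0.2934).
So the stationary probability of Help is 0.3117.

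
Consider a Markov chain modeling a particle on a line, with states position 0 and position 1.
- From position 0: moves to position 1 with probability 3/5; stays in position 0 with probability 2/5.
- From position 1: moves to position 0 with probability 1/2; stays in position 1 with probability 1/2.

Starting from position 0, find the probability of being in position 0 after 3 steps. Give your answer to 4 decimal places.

Propagate the distribution vector 3 steps from position 0.
After 0 steps: (1.0000, 0.0000)
After 1 step: (0.4000, 0.6000)
After 2 steps: (0.4600, 0.5400)
After 3 steps: (0.4540, 0.5460)
P(in position 0 after 3 steps) = 0.4540

0.4540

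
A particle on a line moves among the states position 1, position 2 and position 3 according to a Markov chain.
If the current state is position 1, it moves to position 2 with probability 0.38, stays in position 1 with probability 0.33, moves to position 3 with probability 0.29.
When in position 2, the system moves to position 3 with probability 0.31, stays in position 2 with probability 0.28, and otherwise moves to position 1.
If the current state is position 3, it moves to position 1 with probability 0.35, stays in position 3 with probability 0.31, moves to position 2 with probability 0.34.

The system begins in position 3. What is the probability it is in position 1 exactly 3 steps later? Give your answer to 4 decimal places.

0.3627

Propagate the distribution vector 3 steps from position 3.
After 0 steps: (0.0000, 0.0000, 1.0000)
After 1 step: (0.3500, 0.3400, 0.3100)
After 2 steps: (0.3634, 0.3336, 0.3030)
After 3 steps: (0.3627, 0.3345, 0.3027)
P(in position 1 after 3 steps) = 0.3627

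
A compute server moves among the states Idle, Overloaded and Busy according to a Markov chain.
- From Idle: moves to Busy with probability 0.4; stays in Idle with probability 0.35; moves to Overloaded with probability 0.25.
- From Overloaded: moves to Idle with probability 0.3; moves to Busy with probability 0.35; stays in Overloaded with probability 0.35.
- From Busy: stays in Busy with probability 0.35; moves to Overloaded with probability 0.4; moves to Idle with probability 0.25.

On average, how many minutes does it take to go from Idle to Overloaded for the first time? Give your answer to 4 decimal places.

3.2558

Let t(s) be the expected number of minutes to first reach Overloaded from state s, with t(Overloaded) = 0. Conditioning on the first minute:
t(Idle) = 1 + 0.35·t(Idle) + 0.4·t(Busy)
t(Busy) = 1 + 0.25·t(Idle) + 0.35·t(Busy)
Solving: t(Idle) = 3.2558, t(Busy) = 2.7907.
Expected minutes from Idle to Overloaded: 3.2558.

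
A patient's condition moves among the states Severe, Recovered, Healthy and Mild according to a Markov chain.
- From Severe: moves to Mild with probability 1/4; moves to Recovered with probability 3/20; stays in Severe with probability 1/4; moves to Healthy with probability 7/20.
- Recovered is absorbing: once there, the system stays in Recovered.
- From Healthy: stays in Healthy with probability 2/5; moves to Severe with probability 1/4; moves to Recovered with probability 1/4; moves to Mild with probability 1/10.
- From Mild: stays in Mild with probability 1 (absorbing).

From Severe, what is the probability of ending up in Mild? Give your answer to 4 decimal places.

0.5103

Let h(s) be the probability of absorption at Mild starting from transient state s. Then h(Mild) = 1 and h(Recovered) = 0. By first-step analysis:
h(Severe) = 0.25·h(Severe) + 0.15·0 + 0.35·h(Healthy) + 0.25·1
h(Healthy) = 0.25·h(Severe) + 0.25·0 + 0.4·h(Healthy) + 0.1·1
Solving: h(Severe) = 0.5103, h(Healthy) = 0.3793.
Starting from Severe, the probability is 0.5103.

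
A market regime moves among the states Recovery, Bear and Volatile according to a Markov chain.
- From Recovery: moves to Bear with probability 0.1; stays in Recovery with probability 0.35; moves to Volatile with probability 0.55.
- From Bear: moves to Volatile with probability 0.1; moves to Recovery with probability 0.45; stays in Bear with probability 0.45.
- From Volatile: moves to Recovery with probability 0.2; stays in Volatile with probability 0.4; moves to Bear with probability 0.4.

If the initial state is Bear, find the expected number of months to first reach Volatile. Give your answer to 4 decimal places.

3.5200

Let t(s) be the expected number of months to first reach Volatile from state s, with t(Volatile) = 0. Conditioning on the first month:
t(Recovery) = 1 + 0.35·t(Recovery) + 0.1·t(Bear)
t(Bear) = 1 + 0.45·t(Recovery) + 0.45·t(Bear)
Solving: t(Recovery) = 2.0800, t(Bear) = 3.5200.
Expected months from Bear to Volatile: 3.5200.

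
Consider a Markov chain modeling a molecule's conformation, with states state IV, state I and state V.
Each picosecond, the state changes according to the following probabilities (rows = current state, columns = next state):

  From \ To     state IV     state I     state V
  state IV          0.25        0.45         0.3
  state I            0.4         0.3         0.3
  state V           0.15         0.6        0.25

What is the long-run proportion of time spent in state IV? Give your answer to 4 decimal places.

0.2857

Let the stationary distribution be π with π = πP and π_1 + π_2 + π_3 = 1.
π_1 = 0.25·π_1 + 0.4·π_2 + 0.15·π_3
π_2 = 0.45·π_1 + 0.3·π_2 + 0.6·π_3
Solving with the normalization constraint gives π = (0.2857, 0.4286, 0.2857).
So the stationary probability of state IV is 0.2857.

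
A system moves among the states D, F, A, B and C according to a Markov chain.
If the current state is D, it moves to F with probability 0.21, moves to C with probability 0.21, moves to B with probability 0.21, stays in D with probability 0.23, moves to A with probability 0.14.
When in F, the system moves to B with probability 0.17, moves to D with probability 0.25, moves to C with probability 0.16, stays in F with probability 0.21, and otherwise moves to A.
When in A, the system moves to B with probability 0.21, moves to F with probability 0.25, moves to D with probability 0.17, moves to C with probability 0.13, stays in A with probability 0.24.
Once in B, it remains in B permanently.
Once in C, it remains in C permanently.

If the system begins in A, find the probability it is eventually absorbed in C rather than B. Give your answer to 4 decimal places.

0.4326

Let h(s) be the probability of absorption at C starting from transient state s. Then h(C) = 1 and h(B) = 0. By first-step analysis:
h(D) = 0.23·h(D) + 0.21·h(F) + 0.14·h(A) + 0.21·0 + 0.21·1
h(F) = 0.25·h(D) + 0.21·h(F) + 0.21·h(A) + 0.17·0 + 0.16·1
h(A) = 0.17·h(D) + 0.25·h(F) + 0.24·h(A) + 0.21·0 + 0.13·1
Solving: h(D) = 0.4794, h(F) = 0.4692, h(A) = 0.4326.
Starting from A, the probability is 0.4326.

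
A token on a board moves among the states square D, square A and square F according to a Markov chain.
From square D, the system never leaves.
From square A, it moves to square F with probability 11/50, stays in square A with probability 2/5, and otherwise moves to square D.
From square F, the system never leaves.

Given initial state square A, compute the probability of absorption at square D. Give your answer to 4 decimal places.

Let h(s) be the probability of absorption at square D starting from transient state s. Then h(square D) = 1 and h(square F) = 0. By first-step analysis:
h(square A) = 0.38·1 + 0.4·h(square A) + 0.22·0
Solving: h(square A) = 0.6333.
Starting from square A, the probability is 0.6333.

0.6333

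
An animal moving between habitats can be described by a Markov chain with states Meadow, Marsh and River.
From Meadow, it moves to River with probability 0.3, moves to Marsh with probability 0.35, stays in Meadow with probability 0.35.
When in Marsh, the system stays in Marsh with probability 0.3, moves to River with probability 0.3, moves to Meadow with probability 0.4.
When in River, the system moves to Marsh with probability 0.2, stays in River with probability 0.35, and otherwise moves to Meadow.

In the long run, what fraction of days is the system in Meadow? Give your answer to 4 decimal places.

Let the stationary distribution be π with π = πP and π_1 + π_2 + π_3 = 1.
π_1 = 0.35·π_1 + 0.4·π_2 + 0.45·π_3
π_2 = 0.35·π_1 + 0.3·π_2 + 0.2·π_3
Solving with the normalization constraint gives π = (0.3960, 0.2882, 0.3158).
So the stationary probability of Meadow is 0.3960.

0.3960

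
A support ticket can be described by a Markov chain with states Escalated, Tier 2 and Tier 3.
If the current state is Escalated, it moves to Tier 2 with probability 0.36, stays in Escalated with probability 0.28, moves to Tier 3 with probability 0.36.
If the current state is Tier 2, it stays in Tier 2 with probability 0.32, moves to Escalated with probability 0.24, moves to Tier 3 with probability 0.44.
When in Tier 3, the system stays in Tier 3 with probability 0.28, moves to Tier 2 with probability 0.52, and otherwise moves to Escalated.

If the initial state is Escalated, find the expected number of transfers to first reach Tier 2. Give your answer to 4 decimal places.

Let t(s) be the expected number of transfers to first reach Tier 2 from state s, with t(Tier 2) = 0. Conditioning on the first transfer:
t(Escalated) = 1 + 0.28·t(Escalated) + 0.36·t(Tier 3)
t(Tier 3) = 1 + 0.2·t(Escalated) + 0.28·t(Tier 3)
Solving: t(Escalated) = 2.4194, t(Tier 3) = 2.0609.
Expected transfers from Escalated to Tier 2: 2.4194.

2.4194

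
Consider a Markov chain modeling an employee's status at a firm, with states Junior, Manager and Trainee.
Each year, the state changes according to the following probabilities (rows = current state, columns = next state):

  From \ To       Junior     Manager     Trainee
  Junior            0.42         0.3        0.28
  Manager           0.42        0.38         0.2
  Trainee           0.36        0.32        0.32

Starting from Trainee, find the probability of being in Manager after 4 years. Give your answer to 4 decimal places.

Propagate the distribution vector 4 years from Trainee.
After 0 years: (0.0000, 0.0000, 1.0000)
After 1 year: (0.3600, 0.3200, 0.3200)
After 2 years: (0.4008, 0.3320, 0.2672)
After 3 years: (0.4040, 0.3319, 0.2641)
After 4 years: (0.4042, 0.3318, 0.2640)
P(in Manager after 4 years) = 0.3318

0.3318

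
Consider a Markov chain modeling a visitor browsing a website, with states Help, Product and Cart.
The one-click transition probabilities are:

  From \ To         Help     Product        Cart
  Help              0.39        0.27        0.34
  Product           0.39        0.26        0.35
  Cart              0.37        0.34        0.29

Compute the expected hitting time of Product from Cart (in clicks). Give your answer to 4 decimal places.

Let t(s) be the expected number of clicks to first reach Product from state s, with t(Product) = 0. Conditioning on the first click:
t(Help) = 1 + 0.39·t(Help) + 0.34·t(Cart)
t(Cart) = 1 + 0.37·t(Help) + 0.29·t(Cart)
Solving: t(Help) = 3.4169, t(Cart) = 3.1891.
Expected clicks from Cart to Product: 3.1891.

3.1891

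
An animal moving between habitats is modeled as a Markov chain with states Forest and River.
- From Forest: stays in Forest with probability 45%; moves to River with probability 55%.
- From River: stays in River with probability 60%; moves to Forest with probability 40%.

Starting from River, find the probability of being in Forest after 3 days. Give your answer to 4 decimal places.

Propagate the distribution vector 3 days from River.
After 0 days: (0.0000, 1.0000)
After 1 day: (0.4000, 0.6000)
After 2 days: (0.4200, 0.5800)
After 3 days: (0.4210, 0.5790)
P(in Forest after 3 days) = 0.4210

0.4210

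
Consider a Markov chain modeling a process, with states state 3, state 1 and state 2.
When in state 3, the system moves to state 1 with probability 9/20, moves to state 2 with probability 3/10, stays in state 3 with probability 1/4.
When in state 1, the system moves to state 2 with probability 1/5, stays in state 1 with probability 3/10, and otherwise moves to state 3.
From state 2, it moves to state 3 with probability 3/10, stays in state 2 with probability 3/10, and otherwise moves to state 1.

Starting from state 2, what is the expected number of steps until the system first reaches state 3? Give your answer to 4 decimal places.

2.6829

Let t(s) be the expected number of steps to first reach state 3 from state s, with t(state 3) = 0. Conditioning on the first step:
t(state 1) = 1 + 0.3·t(state 1) + 0.2·t(state 2)
t(state 2) = 1 + 0.4·t(state 1) + 0.3·t(state 2)
Solving: t(state 1) = 2.1951, t(state 2) = 2.6829.
Expected steps from state 2 to state 3: 2.6829.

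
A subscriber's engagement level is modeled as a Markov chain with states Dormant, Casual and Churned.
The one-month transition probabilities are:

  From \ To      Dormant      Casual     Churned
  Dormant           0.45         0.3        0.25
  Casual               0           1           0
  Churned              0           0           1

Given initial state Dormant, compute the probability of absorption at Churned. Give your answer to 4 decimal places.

0.4545

Let h(s) be the probability of absorption at Churned starting from transient state s. Then h(Churned) = 1 and h(Casual) = 0. By first-step analysis:
h(Dormant) = 0.45·h(Dormant) + 0.3·0 + 0.25·1
Solving: h(Dormant) = 0.4545.
Starting from Dormant, the probability is 0.4545.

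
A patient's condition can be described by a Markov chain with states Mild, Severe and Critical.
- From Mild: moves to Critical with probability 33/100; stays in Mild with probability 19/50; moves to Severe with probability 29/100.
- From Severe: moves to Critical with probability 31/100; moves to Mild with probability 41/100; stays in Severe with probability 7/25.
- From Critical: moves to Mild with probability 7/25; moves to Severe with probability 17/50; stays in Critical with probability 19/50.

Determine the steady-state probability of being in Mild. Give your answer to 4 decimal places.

0.3550

Let the stationary distribution be π with π = πP and π_1 + π_2 + π_3 = 1.
π_1 = 0.38·π_1 + 0.41·π_2 + 0.28·π_3
π_2 = 0.29·π_1 + 0.28·π_2 + 0.34·π_3
Solving with the normalization constraint gives π = (0.3550, 0.3040, 0.3410).
So the stationary probability of Mild is 0.3550.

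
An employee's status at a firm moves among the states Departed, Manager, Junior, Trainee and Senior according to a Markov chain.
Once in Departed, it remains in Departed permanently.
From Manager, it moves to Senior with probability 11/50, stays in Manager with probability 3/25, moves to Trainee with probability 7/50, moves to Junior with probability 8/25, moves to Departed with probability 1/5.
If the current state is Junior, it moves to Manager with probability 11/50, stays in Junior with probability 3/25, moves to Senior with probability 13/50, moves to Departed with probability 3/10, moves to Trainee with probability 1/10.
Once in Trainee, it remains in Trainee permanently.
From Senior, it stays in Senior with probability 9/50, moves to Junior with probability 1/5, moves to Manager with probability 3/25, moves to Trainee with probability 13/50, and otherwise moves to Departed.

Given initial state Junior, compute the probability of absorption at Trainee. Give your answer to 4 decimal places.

0.3504

Let h(s) be the probability of absorption at Trainee starting from transient state s. Then h(Trainee) = 1 and h(Departed) = 0. By first-step analysis:
h(Manager) = 0.2·0 + 0.12·h(Manager) + 0.32·h(Junior) + 0.14·1 + 0.22·h(Senior)
h(Junior) = 0.3·0 + 0.22·h(Manager) + 0.12·h(Junior) + 0.1·1 + 0.26·h(Senior)
h(Senior) = 0.24·0 + 0.12·h(Manager) + 0.2·h(Junior) + 0.26·1 + 0.18·h(Senior)
Solving: h(Manager) = 0.4018, h(Junior) = 0.3504, h(Senior) = 0.4613.
Starting from Junior, the probability is 0.3504.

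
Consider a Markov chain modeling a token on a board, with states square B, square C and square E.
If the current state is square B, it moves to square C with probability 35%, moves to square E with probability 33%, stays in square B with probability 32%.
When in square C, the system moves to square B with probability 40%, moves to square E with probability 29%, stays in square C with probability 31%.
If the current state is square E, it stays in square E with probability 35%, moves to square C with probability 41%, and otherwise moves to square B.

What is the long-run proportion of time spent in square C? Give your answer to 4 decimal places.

Let the stationary distribution be π with π = πP and π_1 + π_2 + π_3 = 1.
π_1 = 0.32·π_1 + 0.4·π_2 + 0.24·π_3
π_2 = 0.35·π_1 + 0.31·π_2 + 0.41·π_3
Solving with the normalization constraint gives π = (0.3226, 0.3551, 0.3222).
So the stationary probability of square C is 0.3551.

0.3551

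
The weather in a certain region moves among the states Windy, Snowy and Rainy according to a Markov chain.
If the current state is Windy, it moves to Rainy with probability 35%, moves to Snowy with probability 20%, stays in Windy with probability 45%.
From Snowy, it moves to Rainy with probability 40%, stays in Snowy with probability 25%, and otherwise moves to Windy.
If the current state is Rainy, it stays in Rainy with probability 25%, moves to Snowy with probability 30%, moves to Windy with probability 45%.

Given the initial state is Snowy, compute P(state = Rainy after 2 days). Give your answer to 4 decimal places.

Sum over the intermediate state after 1 day:
P = P(Snowy→Windy)·P(Windy→Rainy) + P(Snowy→Snowy)·P(Snowy→Rainy) + P(Snowy→Rainy)·P(Rainy→Rainy)
  = 0.35×0.35 + 0.25×0.4 + 0.4×0.25
  = 0.1225 + 0.1000 + 0.1000 = 0.3225

0.3225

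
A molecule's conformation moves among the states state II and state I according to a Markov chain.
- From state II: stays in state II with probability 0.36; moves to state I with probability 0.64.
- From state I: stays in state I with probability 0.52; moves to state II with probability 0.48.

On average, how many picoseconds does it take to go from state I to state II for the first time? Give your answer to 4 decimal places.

2.0833

Let t(s) be the expected number of picoseconds to first reach state II from state s, with t(state II) = 0. Conditioning on the first picosecond:
t(state I) = 1 + 0.52·t(state I)
Solving: t(state I) = 2.0833.
Expected picoseconds from state I to state II: 2.0833.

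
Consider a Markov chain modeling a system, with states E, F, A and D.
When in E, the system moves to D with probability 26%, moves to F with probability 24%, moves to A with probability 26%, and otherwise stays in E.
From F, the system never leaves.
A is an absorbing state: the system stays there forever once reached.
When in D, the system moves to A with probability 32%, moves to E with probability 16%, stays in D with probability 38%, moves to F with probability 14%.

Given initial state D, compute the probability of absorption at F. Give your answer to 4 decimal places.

0.3371

Let h(s) be the probability of absorption at F starting from transient state s. Then h(F) = 1 and h(A) = 0. By first-step analysis:
h(E) = 0.24·h(E) + 0.24·1 + 0.26·0 + 0.26·h(D)
h(D) = 0.16·h(E) + 0.14·1 + 0.32·0 + 0.38·h(D)
Solving: h(E) = 0.4311, h(D) = 0.3371.
Starting from D, the probability is 0.3371.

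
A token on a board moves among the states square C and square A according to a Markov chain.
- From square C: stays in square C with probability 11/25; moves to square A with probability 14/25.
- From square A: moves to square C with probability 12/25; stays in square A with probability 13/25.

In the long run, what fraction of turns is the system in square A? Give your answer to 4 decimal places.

0.5385

Let the stationary distribution be π with π = πP and π_1 + π_2 = 1.
π_1 = 0.44·π_1 + 0.48·π_2
Solving with the normalization constraint gives π = (0.4615, 0.5385).
So the stationary probability of square A is 0.5385.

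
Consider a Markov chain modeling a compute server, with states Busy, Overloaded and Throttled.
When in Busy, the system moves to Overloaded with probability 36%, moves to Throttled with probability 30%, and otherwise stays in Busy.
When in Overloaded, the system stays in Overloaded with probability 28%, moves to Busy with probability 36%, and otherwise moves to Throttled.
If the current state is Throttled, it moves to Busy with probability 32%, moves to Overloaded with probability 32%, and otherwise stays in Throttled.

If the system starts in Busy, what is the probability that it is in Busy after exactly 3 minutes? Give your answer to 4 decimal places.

Propagate the distribution vector 3 minutes from Busy.
After 0 minutes: (1.0000, 0.0000, 0.0000)
After 1 minute: (0.3400, 0.3600, 0.3000)
After 2 minutes: (0.3412, 0.3192, 0.3396)
After 3 minutes: (0.3396, 0.3209, 0.3395)
P(in Busy after 3 minutes) = 0.3396

0.3396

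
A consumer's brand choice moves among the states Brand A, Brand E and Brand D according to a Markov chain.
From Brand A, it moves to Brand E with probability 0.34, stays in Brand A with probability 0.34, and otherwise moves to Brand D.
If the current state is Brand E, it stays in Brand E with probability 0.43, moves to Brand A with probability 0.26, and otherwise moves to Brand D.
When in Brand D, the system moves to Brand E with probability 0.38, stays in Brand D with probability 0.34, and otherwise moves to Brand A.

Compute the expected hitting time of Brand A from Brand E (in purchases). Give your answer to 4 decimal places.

Let t(s) be the expected number of purchases to first reach Brand A from state s, with t(Brand A) = 0. Conditioning on the first purchase:
t(Brand E) = 1 + 0.43·t(Brand E) + 0.31·t(Brand D)
t(Brand D) = 1 + 0.38·t(Brand E) + 0.34·t(Brand D)
Solving: t(Brand E) = 3.7539, t(Brand D) = 3.6765.
Expected purchases from Brand E to Brand A: 3.7539.

3.7539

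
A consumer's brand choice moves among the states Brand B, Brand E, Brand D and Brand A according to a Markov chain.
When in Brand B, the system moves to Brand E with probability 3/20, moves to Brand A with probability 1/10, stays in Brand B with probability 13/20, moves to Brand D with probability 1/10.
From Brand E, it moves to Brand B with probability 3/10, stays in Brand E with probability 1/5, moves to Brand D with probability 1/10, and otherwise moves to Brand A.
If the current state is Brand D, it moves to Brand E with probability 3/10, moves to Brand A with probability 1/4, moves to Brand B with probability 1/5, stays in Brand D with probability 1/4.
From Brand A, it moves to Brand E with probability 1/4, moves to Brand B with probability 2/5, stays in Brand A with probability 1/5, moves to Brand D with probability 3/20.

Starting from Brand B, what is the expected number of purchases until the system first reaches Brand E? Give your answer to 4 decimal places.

5.4941

Let t(s) be the expected number of purchases to first reach Brand E from state s, with t(Brand E) = 0. Conditioning on the first purchase:
t(Brand B) = 1 + 0.65·t(Brand B) + 0.1·t(Brand D) + 0.1·t(Brand A)
t(Brand D) = 1 + 0.2·t(Brand B) + 0.25·t(Brand D) + 0.25·t(Brand A)
t(Brand A) = 1 + 0.4·t(Brand B) + 0.15·t(Brand D) + 0.2·t(Brand A)
Solving: t(Brand B) = 5.4941, t(Brand D) = 4.4062, t(Brand A) = 4.8232.
Expected purchases from Brand B to Brand E: 5.4941.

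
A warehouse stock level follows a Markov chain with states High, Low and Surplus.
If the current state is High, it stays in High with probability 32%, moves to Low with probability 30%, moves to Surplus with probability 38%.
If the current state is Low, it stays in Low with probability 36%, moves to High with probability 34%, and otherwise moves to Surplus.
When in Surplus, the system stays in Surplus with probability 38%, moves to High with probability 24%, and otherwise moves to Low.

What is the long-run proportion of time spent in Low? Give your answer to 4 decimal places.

Let the stationary distribution be π with π = πP and π_1 + π_2 + π_3 = 1.
π_1 = 0.32·π_1 + 0.34·π_2 + 0.24·π_3
π_2 = 0.3·π_1 + 0.36·π_2 + 0.38·π_3
Solving with the normalization constraint gives π = (0.2988, 0.3491, 0.3521).
So the stationary probability of Low is 0.3491.

0.3491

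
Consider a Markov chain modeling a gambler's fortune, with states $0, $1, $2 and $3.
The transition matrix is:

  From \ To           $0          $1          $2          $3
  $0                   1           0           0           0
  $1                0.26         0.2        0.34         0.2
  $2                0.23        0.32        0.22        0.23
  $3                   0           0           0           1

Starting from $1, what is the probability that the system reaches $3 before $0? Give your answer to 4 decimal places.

0.4546

Let h(s) be the probability of absorption at $3 starting from transient state s. Then h($3) = 1 and h($0) = 0. By first-step analysis:
h($1) = 0.26·0 + 0.2·h($1) + 0.34·h($2) + 0.2·1
h($2) = 0.23·0 + 0.32·h($1) + 0.22·h($2) + 0.23·1
Solving: h($1) = 0.4546, h($2) = 0.4814.
Starting from $1, the probability is 0.4546.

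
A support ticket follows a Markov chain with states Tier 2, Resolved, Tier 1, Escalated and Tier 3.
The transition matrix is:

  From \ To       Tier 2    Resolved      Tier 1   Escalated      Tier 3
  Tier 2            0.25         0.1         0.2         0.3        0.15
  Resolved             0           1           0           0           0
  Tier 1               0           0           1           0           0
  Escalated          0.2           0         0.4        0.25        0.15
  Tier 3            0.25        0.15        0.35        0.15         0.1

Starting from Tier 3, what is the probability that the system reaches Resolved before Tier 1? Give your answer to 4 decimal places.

0.2481

Let h(s) be the probability of absorption at Resolved starting from transient state s. Then h(Resolved) = 1 and h(Tier 1) = 0. By first-step analysis:
h(Tier 2) = 0.25·h(Tier 2) + 0.1·1 + 0.2·0 + 0.3·h(Escalated) + 0.15·h(Tier 3)
h(Escalated) = 0.2·h(Tier 2) + 0.4·0 + 0.25·h(Escalated) + 0.15·h(Tier 3)
h(Tier 3) = 0.25·h(Tier 2) + 0.15·1 + 0.35·0 + 0.15·h(Escalated) + 0.1·h(Tier 3)
Solving: h(Tier 2) = 0.2270, h(Escalated) = 0.1102, h(Tier 3) = 0.2481.
Starting from Tier 3, the probability is 0.2481.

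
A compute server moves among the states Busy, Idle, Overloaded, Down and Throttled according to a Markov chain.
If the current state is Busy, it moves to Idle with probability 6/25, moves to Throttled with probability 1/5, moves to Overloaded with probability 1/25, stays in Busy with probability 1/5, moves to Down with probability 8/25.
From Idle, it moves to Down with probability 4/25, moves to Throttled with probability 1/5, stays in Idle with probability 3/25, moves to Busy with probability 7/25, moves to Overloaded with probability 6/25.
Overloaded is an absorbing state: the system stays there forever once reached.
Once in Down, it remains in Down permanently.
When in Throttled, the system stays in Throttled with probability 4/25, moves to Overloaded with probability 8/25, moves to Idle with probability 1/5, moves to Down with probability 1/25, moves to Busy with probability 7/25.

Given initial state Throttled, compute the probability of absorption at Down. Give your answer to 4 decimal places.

0.3697

Let h(s) be the probability of absorption at Down starting from transient state s. Then h(Down) = 1 and h(Overloaded) = 0. By first-step analysis:
h(Busy) = 0.2·h(Busy) + 0.24·h(Idle) + 0.04·0 + 0.32·1 + 0.2·h(Throttled)
h(Idle) = 0.28·h(Busy) + 0.12·h(Idle) + 0.24·0 + 0.16·1 + 0.2·h(Throttled)
h(Throttled) = 0.28·h(Busy) + 0.2·h(Idle) + 0.32·0 + 0.04·1 + 0.16·h(Throttled)
Solving: h(Busy) = 0.6326, h(Idle) = 0.4671, h(Throttled) = 0.3697.
Starting from Throttled, the probability is 0.3697.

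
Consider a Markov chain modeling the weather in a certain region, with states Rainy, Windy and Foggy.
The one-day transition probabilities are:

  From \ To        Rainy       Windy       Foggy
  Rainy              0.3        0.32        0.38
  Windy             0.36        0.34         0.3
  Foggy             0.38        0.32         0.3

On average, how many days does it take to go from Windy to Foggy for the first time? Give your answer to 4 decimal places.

Let t(s) be the expected number of days to first reach Foggy from state s, with t(Foggy) = 0. Conditioning on the first day:
t(Rainy) = 1 + 0.3·t(Rainy) + 0.32·t(Windy)
t(Windy) = 1 + 0.36·t(Rainy) + 0.34·t(Windy)
Solving: t(Rainy) = 2.8258, t(Windy) = 3.0565.
Expected days from Windy to Foggy: 3.0565.

3.0565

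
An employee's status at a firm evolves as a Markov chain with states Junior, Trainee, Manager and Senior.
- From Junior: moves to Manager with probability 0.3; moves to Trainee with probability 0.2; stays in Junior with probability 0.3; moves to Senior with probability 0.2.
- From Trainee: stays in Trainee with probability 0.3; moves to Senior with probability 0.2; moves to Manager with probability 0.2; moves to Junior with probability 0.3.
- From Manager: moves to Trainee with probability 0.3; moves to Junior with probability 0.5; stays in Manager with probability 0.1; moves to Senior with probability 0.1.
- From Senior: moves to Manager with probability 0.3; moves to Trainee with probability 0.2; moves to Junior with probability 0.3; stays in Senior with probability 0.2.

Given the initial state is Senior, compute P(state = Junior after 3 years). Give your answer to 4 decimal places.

Propagate the distribution vector 3 years from Senior.
After 0 years: (0.0000, 0.0000, 0.0000, 1.0000)
After 1 year: (0.3000, 0.2000, 0.3000, 0.2000)
After 2 years: (0.3600, 0.2500, 0.2200, 0.1700)
After 3 years: (0.3440, 0.2470, 0.2310, 0.1780)
P(in Junior after 3 years) = 0.3440

0.3440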